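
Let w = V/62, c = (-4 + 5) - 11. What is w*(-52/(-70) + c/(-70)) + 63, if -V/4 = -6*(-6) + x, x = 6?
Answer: 303/5 ≈ 60.600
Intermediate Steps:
c = -10 (c = 1 - 11 = -10)
V = -168 (V = -4*(-6*(-6) + 6) = -4*(36 + 6) = -4*42 = -168)
w = -84/31 (w = -168/62 = -168*1/62 = -84/31 ≈ -2.7097)
w*(-52/(-70) + c/(-70)) + 63 = -84*(-52/(-70) - 10/(-70))/31 + 63 = -84*(-52*(-1/70) - 10*(-1/70))/31 + 63 = -84*(26/35 + ⅐)/31 + 63 = -84/31*31/35 + 63 = -12/5 + 63 = 303/5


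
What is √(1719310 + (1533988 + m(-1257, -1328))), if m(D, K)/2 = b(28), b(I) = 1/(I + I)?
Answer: √637646415/14 ≈ 1803.7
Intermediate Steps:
b(I) = 1/(2*I)
m(D, K) = 1/28 (m(D, K) = 2*((½)/28) = 2*((½)*(1/28)) = 2*(1/56) = 1/28)
√(1719310 + (1533988 + m(-1257, -1328))) = √(1719310 + (1533988 + 1/28)) = √(1719310 + 42951665/28) = √(91092345/28) = √637646415/14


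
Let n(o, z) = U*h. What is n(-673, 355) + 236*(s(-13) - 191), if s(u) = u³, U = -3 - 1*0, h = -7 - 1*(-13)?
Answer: -563586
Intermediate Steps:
h = 6 (h = -7 + 13 = 6)
U = -3 (U = -3 + 0 = -3)
n(o, z) = -18 (n(o, z) = -3*6 = -18)
n(-673, 355) + 236*(s(-13) - 191) = -18 + 236*((-13)³ - 191) = -18 + 236*(-2197 - 191) = -18 + 236*(-2388) = -18 - 563568 = -563586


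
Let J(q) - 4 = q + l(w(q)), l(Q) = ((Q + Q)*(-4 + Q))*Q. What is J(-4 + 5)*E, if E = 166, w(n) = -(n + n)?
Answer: -7138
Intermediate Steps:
w(n) = -2*n
l(Q) = 2*Q**2*(-4 + Q) (l(Q) = ((2*Q)*(-4 + Q))*Q = (2*Q*(-4 + Q))*Q = 2*Q**2*(-4 + Q))
J(q) = 4 + q + 8*q**2*(-4 - 2*q) (J(q) = 4 + (q + 2*(-2*q)**2*(-4 - 2*q)) = 4 + (q + 2*(4*q**2)*(-4 - 2*q)) = 4 + (q + 8*q**2*(-4 - 2*q)) = 4 + q + 8*q**2*(-4 - 2*q))
J(-4 + 5)*E = (4 + (-4 + 5) - 16*(-4 + 5)**2*(2 + (-4 + 5)))*166 = (4 + 1 - 16*1**2*(2 + 1))*166 = (4 + 1 - 16*1*3)*166 = (4 + 1 - 48)*166 = -43*166 = -7138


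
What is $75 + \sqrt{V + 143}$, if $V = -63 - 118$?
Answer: $75 + i \sqrt{38} \approx 75.0 + 6.1644 i$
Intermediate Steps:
$V = -181$
$75 + \sqrt{V + 143} = 75 + \sqrt{-181 + 143} = 75 + \sqrt{-38} = 75 + i \sqrt{38}$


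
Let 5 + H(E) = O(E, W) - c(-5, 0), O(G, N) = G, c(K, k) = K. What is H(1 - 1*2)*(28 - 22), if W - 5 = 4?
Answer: -6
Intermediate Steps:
W = 9 (W = 5 + 4 = 9)
H(E) = E (H(E) = -5 + (E - 1*(-5)) = -5 + (E + 5) = -5 + (5 + E) = E)
H(1 - 1*2)*(28 - 22) = (1 - 1*2)*(28 - 22) = (1 - 2)*6 = -1*6 = -6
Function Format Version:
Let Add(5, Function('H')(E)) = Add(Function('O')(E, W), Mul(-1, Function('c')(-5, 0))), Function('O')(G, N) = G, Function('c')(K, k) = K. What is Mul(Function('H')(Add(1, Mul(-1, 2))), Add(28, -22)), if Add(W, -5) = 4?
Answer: -6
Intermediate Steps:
W = 9 (W = Add(5, 4) = 9)
Function('H')(E) = E (Function('H')(E) = Add(-5, Add(E, Mul(-1, -5))) = Add(-5, Add(E, 5)) = Add(-5, Add(5, E)) = E)
Mul(Function('H')(Add(1, Mul(-1, 2))), Add(28, -22)) = Mul(Add(1, Mul(-1, 2)), Add(28, -22)) = Mul(Add(1, -2), 6) = Mul(-1, 6) = -6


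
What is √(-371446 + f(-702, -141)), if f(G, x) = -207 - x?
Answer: 2*I*√92878 ≈ 609.52*I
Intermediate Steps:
√(-371446 + f(-702, -141)) = √(-371446 + (-207 - 1*(-141))) = √(-371446 + (-207 + 141)) = √(-371446 - 66) = √(-371512) = 2*I*√92878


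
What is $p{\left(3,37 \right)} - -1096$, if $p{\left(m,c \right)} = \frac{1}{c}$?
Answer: $\frac{40553}{37} \approx 1096.0$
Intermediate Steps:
$p{\left(3,37 \right)} - -1096 = \frac{1}{37} - -1096 = \frac{1}{37} + 1096 = \frac{40553}{37}$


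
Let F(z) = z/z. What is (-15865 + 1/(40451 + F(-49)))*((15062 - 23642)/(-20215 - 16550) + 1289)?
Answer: -2027939176022869/99147852 ≈ -2.0454e+7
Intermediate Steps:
F(z) = 1
(-15865 + 1/(40451 + F(-49)))*((15062 - 23642)/(-20215 - 16550) + 1289) = (-15865 + 1/(40451 + 1))*((15062 - 23642)/(-20215 - 16550) + 1289) = (-15865 + 1/40452)*(-8580/(-36765) + 1289) = (-15865 + 1/40452)*(-8580*(-1/36765) + 1289) = -641770979*(572/2451 + 1289)/40452 = -641770979/40452*3159911/2451 = -2027939176022869/99147852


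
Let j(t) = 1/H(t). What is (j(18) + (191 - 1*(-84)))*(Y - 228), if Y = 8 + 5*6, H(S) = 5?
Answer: -52288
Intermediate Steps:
j(t) = ⅕ (j(t) = 1/5 = ⅕)
Y = 38 (Y = 8 + 30 = 38)
(j(18) + (191 - 1*(-84)))*(Y - 228) = (⅕ + (191 - 1*(-84)))*(38 - 228) = (⅕ + (191 + 84))*(-190) = (⅕ + 275)*(-190) = (1376/5)*(-190) = -52288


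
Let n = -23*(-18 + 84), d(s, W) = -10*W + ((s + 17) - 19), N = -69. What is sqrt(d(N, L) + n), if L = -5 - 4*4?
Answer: I*sqrt(1379) ≈ 37.135*I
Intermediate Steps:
L = -21 (L = -5 - 16 = -21)
d(s, W) = -2 + s - 10*W (d(s, W) = -10*W + ((17 + s) - 19) = -10*W + (-2 + s) = -2 + s - 10*W)
n = -1518 (n = -23*66 = -1518)
sqrt(d(N, L) + n) = sqrt((-2 - 69 - 10*(-21)) - 1518) = sqrt((-2 - 69 + 210) - 1518) = sqrt(139 - 1518) = sqrt(-1379) = I*sqrt(1379)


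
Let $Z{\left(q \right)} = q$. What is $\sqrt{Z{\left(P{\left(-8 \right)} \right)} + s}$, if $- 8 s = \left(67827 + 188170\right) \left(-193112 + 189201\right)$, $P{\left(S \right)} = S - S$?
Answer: $\frac{\sqrt{2002408534}}{4} \approx 11187.0$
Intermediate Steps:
$P{\left(S \right)} = 0$
$s = \frac{1001204267}{8}$ ($s = - \frac{\left(67827 + 188170\right) \left(-193112 + 189201\right)}{8} = - \frac{255997 \left(-3911\right)}{8} = \left(- \frac{1}{8}\right) \left(-1001204267\right) = \frac{1001204267}{8} \approx 1.2515 \cdot 10^{8}$)
$\sqrt{Z{\left(P{\left(-8 \right)} \right)} + s} = \sqrt{0 + \frac{1001204267}{8}} = \sqrt{\frac{1001204267}{8}} = \frac{\sqrt{2002408534}}{4}$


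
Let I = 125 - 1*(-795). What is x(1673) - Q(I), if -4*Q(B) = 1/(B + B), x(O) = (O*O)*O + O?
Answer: 34464008790401/7360 ≈ 4.6826e+9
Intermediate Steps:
x(O) = O + O³ (x(O) = O²*O + O = O³ + O = O + O³)
I = 920 (I = 125 + 795 = 920)
Q(B) = -1/(8*B) (Q(B) = -1/(4*(B + B)) = -1/(2*B)/4 = -1/(8*B))
x(1673) - Q(I) = (1673 + 1673³) - (-1)/(8*920) = (1673 + 4682608217) - (-1)/(8*920) = 4682609890 - 1*(-1/7360) = 4682609890 + 1/7360 = 34464008790401/7360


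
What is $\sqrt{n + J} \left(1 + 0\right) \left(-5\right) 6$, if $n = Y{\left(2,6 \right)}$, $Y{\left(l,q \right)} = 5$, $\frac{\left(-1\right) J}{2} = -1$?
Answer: $- 30 \sqrt{7} \approx -79.373$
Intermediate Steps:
$J = 2$ ($J = \left(-2\right) \left(-1\right) = 2$)
$n = 5$
$\sqrt{n + J} \left(1 + 0\right) \left(-5\right) 6 = \sqrt{5 + 2} \left(1 + 0\right) \left(-5\right) 6 = \sqrt{7} \cdot 1 \left(-5\right) 6 = \sqrt{7} \left(-5\right) 6 = - 5 \sqrt{7} \cdot 6 = - 30 \sqrt{7}$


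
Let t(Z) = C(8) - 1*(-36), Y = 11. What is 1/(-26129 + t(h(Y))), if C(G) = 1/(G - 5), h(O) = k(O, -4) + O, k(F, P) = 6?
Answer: -3/78278 ≈ -3.8325e-5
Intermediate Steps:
h(O) = 6 + O
C(G) = 1/(-5 + G)
t(Z) = 109/3 (t(Z) = 1/(-5 + 8) - 1*(-36) = 1/3 + 36 = ⅓ + 36 = 109/3)
1/(-26129 + t(h(Y))) = 1/(-26129 + 109/3) = 1/(-78278/3) = -3/78278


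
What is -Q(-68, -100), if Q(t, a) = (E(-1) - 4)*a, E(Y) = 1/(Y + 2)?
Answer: -300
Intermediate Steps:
E(Y) = 1/(2 + Y)
Q(t, a) = -3*a (Q(t, a) = (1/(2 - 1) - 4)*a = (1/1 - 4)*a = (1 - 4)*a = -3*a)
-Q(-68, -100) = -(-3)*(-100) = -1*300 = -300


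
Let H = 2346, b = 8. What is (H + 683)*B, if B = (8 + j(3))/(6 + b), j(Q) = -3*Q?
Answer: -3029/14 ≈ -216.36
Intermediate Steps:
B = -1/14 (B = (8 - 3*3)/(6 + 8) = (8 - 9)/14 = -1*1/14 = -1/14 ≈ -0.071429)
(H + 683)*B = (2346 + 683)*(-1/14) = 3029*(-1/14) = -3029/14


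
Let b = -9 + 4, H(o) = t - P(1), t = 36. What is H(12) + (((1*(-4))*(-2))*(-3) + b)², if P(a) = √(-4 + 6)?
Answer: 877 - √2 ≈ 875.59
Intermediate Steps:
P(a) = √2
H(o) = 36 - √2
b = -5
H(12) + (((1*(-4))*(-2))*(-3) + b)² = (36 - √2) + (((1*(-4))*(-2))*(-3) - 5)² = (36 - √2) + (-4*(-2)*(-3) - 5)² = (36 - √2) + (8*(-3) - 5)² = (36 - √2) + (-24 - 5)² = (36 - √2) + (-29)² = (36 - √2) + 841 = 877 - √2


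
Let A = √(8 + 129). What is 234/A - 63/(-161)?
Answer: 9/23 + 234*√137/137 ≈ 20.383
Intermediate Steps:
A = √137 ≈ 11.705
234/A - 63/(-161) = 234/(√137) - 63/(-161) = 234*(√137/137) - 63*(-1/161) = 234*√137/137 + 9/23 = 9/23 + 234*√137/137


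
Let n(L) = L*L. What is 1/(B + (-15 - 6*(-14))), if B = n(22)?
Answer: 1/553 ≈ 0.0018083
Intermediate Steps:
n(L) = L**2
B = 484 (B = 22**2 = 484)
1/(B + (-15 - 6*(-14))) = 1/(484 + (-15 - 6*(-14))) = 1/(484 + (-15 + 84)) = 1/(484 + 69) = 1/553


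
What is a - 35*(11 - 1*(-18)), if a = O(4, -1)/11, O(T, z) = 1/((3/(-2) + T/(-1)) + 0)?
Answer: -122817/121 ≈ -1015.0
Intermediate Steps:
O(T, z) = 1/(-3/2 - T) (O(T, z) = 1/((3*(-1/2) + T*(-1)) + 0) = 1/((-3/2 - T) + 0) = 1/(-3/2 - T))
a = -2/121 (a = (-2/(3 + 2*4))/11 = (-2/(3 + 8))/11 = (-2/11)/11 = (-2*1/11)/11 = (1/11)*(-2/11) = -2/121 ≈ -0.016529)
a - 35*(11 - 1*(-18)) = -2/121 - 35*(11 - 1*(-18)) = -2/121 - 35*(11 + 18) = -2/121 - 35*29 = -2/121 - 1015 = -122817/121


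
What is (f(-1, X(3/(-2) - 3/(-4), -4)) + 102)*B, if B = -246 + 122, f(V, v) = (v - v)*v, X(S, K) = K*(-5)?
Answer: -12648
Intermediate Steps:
X(S, K) = -5*K
f(V, v) = 0 (f(V, v) = 0*v = 0)
B = -124
(f(-1, X(3/(-2) - 3/(-4), -4)) + 102)*B = (0 + 102)*(-124) = 102*(-124) = -12648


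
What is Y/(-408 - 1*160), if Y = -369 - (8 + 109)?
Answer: 243/284 ≈ 0.85563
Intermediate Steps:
Y = -486 (Y = -369 - 1*117 = -369 - 117 = -486)
Y/(-408 - 1*160) = -486/(-408 - 1*160) = -486/(-408 - 160) = -486/(-568) = -486*(-1/568) = 243/284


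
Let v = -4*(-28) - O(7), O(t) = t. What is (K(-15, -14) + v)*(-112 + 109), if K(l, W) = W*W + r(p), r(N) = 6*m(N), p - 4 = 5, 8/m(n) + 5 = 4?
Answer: -759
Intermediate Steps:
m(n) = -8 (m(n) = 8/(-5 + 4) = 8/(-1) = 8*(-1) = -8)
p = 9 (p = 4 + 5 = 9)
r(N) = -48 (r(N) = 6*(-8) = -48)
K(l, W) = -48 + W**2 (K(l, W) = W*W - 48 = W**2 - 48 = -48 + W**2)
v = 105 (v = -4*(-28) - 1*7 = 112 - 7 = 105)
(K(-15, -14) + v)*(-112 + 109) = ((-48 + (-14)**2) + 105)*(-112 + 109) = ((-48 + 196) + 105)*(-3) = (148 + 105)*(-3) = 253*(-3) = -759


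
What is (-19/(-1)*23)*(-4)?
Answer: -1748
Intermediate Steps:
(-19/(-1)*23)*(-4) = (-19*(-1)*23)*(-4) = (19*23)*(-4) = 437*(-4) = -1748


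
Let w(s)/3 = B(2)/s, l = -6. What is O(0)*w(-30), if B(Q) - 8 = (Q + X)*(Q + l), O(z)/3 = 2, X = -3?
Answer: -36/5 ≈ -7.2000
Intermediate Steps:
O(z) = 6 (O(z) = 3*2 = 6)
B(Q) = 8 + (-6 + Q)*(-3 + Q) (B(Q) = 8 + (Q - 3)*(Q - 6) = 8 + (-3 + Q)*(-6 + Q) = 8 + (-6 + Q)*(-3 + Q))
w(s) = 36/s (w(s) = 3*((26 + 2**2 - 9*2)/s) = 3*((26 + 4 - 18)/s) = 3*(12/s) = 36/s)
O(0)*w(-30) = 6*(36/(-30)) = 6*(36*(-1/30)) = 6*(-6/5) = -36/5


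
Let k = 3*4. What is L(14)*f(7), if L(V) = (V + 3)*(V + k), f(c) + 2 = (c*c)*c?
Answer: 150722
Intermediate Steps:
k = 12
f(c) = -2 + c³ (f(c) = -2 + (c*c)*c = -2 + c²*c = -2 + c³)
L(V) = (3 + V)*(12 + V) (L(V) = (V + 3)*(V + 12) = (3 + V)*(12 + V))
L(14)*f(7) = (36 + 14² + 15*14)*(-2 + 7³) = (36 + 196 + 210)*(-2 + 343) = 442*341 = 150722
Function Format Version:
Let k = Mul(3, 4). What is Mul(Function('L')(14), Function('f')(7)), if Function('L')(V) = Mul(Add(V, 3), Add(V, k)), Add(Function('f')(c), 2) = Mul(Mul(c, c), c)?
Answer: 150722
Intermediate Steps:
k = 12
Function('f')(c) = Add(-2, Pow(c, 3)) (Function('f')(c) = Add(-2, Mul(Mul(c, c), c)) = Add(-2, Mul(Pow(c, 2), c)) = Add(-2, Pow(c, 3)))
Function('L')(V) = Mul(Add(3, V), Add(12, V)) (Function('L')(V) = Mul(Add(V, 3), Add(V, 12)) = Mul(Add(3, V), Add(12, V)))
Mul(Function('L')(14), Function('f')(7)) = Mul(Add(36, Pow(14, 2), Mul(15, 14)), Add(-2, Pow(7, 3))) = Mul(Add(36, 196, 210), Add(-2, 343)) = Mul(442, 341) = 150722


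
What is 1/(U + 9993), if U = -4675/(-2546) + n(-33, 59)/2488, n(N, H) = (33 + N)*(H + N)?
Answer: 2546/25446853 ≈ 0.00010005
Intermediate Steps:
U = 4675/2546 (U = -4675/(-2546) + ((-33)² + 33*59 + 33*(-33) + 59*(-33))/2488 = -4675*(-1/2546) + (1089 + 1947 - 1089 - 1947)*(1/2488) = 4675/2546 + 0*(1/2488) = 4675/2546 + 0 = 4675/2546 ≈ 1.8362)
1/(U + 9993) = 1/(4675/2546 + 9993) = 1/(25446853/2546) = 2546/25446853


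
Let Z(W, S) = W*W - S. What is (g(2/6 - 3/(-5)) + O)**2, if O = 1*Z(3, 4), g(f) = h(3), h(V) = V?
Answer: 64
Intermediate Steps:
Z(W, S) = W**2 - S
g(f) = 3
O = 5 (O = 1*(3**2 - 1*4) = 1*(9 - 4) = 1*5 = 5)
(g(2/6 - 3/(-5)) + O)**2 = (3 + 5)**2 = 8**2 = 64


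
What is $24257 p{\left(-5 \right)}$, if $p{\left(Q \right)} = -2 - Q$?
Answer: $72771$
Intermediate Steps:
$24257 p{\left(-5 \right)} = 24257 \left(-2 - -5\right) = 24257 \left(-2 + 5\right) = 24257 \cdot 3 = 72771$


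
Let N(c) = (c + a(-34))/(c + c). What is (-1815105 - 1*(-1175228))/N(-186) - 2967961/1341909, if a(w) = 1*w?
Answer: -79855236820804/73804995 ≈ -1.0820e+6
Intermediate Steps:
a(w) = w
N(c) = (-34 + c)/(2*c) (N(c) = (c - 34)/(c + c) = (-34 + c)/((2*c)) = (-34 + c)*(1/(2*c)) = (-34 + c)/(2*c))
(-1815105 - 1*(-1175228))/N(-186) - 2967961/1341909 = (-1815105 - 1*(-1175228))/(((½)*(-34 - 186)/(-186))) - 2967961/1341909 = (-1815105 + 1175228)/(((½)*(-1/186)*(-220))) - 2967961*1/1341909 = -639877/55/93 - 2967961/1341909 = -639877*93/55 - 2967961/1341909 = -59508561/55 - 2967961/1341909 = -79855236820804/73804995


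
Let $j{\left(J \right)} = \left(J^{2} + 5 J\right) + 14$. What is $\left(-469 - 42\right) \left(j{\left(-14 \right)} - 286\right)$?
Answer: $74606$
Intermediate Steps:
$j{\left(J \right)} = 14 + J^{2} + 5 J$
$\left(-469 - 42\right) \left(j{\left(-14 \right)} - 286\right) = \left(-469 - 42\right) \left(\left(14 + \left(-14\right)^{2} + 5 \left(-14\right)\right) - 286\right) = - 511 \left(\left(14 + 196 - 70\right) - 286\right) = - 511 \left(140 - 286\right) = \left(-511\right) \left(-146\right) = 74606$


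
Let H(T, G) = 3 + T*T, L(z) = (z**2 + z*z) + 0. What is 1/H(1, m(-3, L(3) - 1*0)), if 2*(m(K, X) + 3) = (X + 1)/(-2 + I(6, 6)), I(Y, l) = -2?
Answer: 1/4 ≈ 0.25000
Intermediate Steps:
L(z) = 2*z**2 (L(z) = (z**2 + z**2) + 0 = 2*z**2 + 0 = 2*z**2)
m(K, X) = -25/8 - X/8 (m(K, X) = -3 + ((X + 1)/(-2 - 2))/2 = -3 + ((1 + X)/(-4))/2 = -3 + ((1 + X)*(-1/4))/2 = -3 + (-1/4 - X/4)/2 = -3 + (-1/8 - X/8) = -25/8 - X/8)
H(T, G) = 3 + T**2
1/H(1, m(-3, L(3) - 1*0)) = 1/(3 + 1**2) = 1/(3 + 1) = 1/4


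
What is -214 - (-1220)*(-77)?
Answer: -94154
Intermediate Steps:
-214 - (-1220)*(-77) = -214 - 305*308 = -214 - 93940 = -94154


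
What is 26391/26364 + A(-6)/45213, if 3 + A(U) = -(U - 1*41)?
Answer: 398125433/397331844 ≈ 1.0020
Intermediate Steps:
A(U) = 38 - U (A(U) = -3 - (U - 1*41) = -3 - (U - 41) = -3 - (-41 + U) = -3 + (41 - U) = 38 - U)
26391/26364 + A(-6)/45213 = 26391/26364 + (38 - 1*(-6))/45213 = 26391*(1/26364) + (38 + 6)*(1/45213) = 8797/8788 + 44*(1/45213) = 8797/8788 + 44/45213 = 398125433/397331844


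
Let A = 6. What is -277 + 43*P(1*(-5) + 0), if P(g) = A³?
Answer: 9011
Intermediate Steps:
P(g) = 216 (P(g) = 6³ = 216)
-277 + 43*P(1*(-5) + 0) = -277 + 43*216 = -277 + 9288 = 9011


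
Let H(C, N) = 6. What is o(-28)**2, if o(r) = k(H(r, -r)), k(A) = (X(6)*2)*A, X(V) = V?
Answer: 5184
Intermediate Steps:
k(A) = 12*A (k(A) = (6*2)*A = 12*A)
o(r) = 72 (o(r) = 12*6 = 72)
o(-28)**2 = 72**2 = 5184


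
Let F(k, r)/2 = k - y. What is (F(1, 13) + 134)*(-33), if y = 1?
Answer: -4422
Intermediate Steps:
F(k, r) = -2 + 2*k (F(k, r) = 2*(k - 1*1) = 2*(k - 1) = 2*(-1 + k) = -2 + 2*k)
(F(1, 13) + 134)*(-33) = ((-2 + 2*1) + 134)*(-33) = ((-2 + 2) + 134)*(-33) = (0 + 134)*(-33) = 134*(-33) = -4422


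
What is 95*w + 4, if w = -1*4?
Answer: -376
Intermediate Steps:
w = -4
95*w + 4 = 95*(-4) + 4 = -380 + 4 = -376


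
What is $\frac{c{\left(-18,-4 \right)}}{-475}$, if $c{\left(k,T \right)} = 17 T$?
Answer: $\frac{68}{475} \approx 0.14316$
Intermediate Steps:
$\frac{c{\left(-18,-4 \right)}}{-475} = \frac{17 \left(-4\right)}{-475} = \left(- \frac{1}{475}\right) \left(-68\right) = \frac{68}{475}$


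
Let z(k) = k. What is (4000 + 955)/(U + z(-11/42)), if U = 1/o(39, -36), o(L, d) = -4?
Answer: -416220/43 ≈ -9679.5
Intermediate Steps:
U = -¼ (U = 1/(-4) = -¼ ≈ -0.25000)
(4000 + 955)/(U + z(-11/42)) = (4000 + 955)/(-¼ - 11/42) = 4955/(-¼ - 11*1/42) = 4955/(-¼ - 11/42) = 4955/(-43/84) = 4955*(-84/43) = -416220/43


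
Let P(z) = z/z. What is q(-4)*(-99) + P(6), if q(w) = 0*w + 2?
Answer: -197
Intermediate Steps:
q(w) = 2 (q(w) = 0 + 2 = 2)
P(z) = 1
q(-4)*(-99) + P(6) = 2*(-99) + 1 = -198 + 1 = -197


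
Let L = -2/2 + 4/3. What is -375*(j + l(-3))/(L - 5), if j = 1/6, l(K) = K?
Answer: -6375/28 ≈ -227.68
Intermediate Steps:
L = ⅓ (L = -2*½ + 4*(⅓) = -1 + 4/3 = ⅓ ≈ 0.33333)
j = ⅙ ≈ 0.16667
-375*(j + l(-3))/(L - 5) = -375*(⅙ - 3)/(⅓ - 5) = -(-2125)/(2*(-14/3)) = -(-2125)*(-3)/(2*14) = -375*17/28 = -6375/28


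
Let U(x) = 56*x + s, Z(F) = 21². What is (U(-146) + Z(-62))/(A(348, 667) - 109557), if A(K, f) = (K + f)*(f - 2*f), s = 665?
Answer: 505/56183 ≈ 0.0089885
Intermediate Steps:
Z(F) = 441
A(K, f) = -f*(K + f) (A(K, f) = (K + f)*(-f) = -f*(K + f))
U(x) = 665 + 56*x (U(x) = 56*x + 665 = 665 + 56*x)
(U(-146) + Z(-62))/(A(348, 667) - 109557) = ((665 + 56*(-146)) + 441)/(-1*667*(348 + 667) - 109557) = ((665 - 8176) + 441)/(-1*667*1015 - 109557) = (-7511 + 441)/(-677005 - 109557) = -7070/(-786562) = -7070*(-1/786562) = 505/56183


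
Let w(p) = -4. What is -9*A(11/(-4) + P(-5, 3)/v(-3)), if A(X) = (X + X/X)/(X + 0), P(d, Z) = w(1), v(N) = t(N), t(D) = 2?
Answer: -135/19 ≈ -7.1053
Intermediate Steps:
v(N) = 2
P(d, Z) = -4
A(X) = (1 + X)/X (A(X) = (X + 1)/X = (1 + X)/X)
-9*A(11/(-4) + P(-5, 3)/v(-3)) = -9*(1 + (11/(-4) - 4/2))/(11/(-4) - 4/2) = -9*(1 + (11*(-¼) - 4*½))/(11*(-¼) - 4*½) = -9*(1 + (-11/4 - 2))/(-11/4 - 2) = -9*(1 - 19/4)/(-19/4) = -(-36)*(-15)/(19*4) = -9*15/19 = -135/19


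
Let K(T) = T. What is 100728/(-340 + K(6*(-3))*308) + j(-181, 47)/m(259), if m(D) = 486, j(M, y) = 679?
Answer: -11239643/714906 ≈ -15.722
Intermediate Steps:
100728/(-340 + K(6*(-3))*308) + j(-181, 47)/m(259) = 100728/(-340 + (6*(-3))*308) + 679/486 = 100728/(-340 - 18*308) + 679*(1/486) = 100728/(-340 - 5544) + 679/486 = 100728/(-5884) + 679/486 = 100728*(-1/5884) + 679/486 = -25182/1471 + 679/486 = -11239643/714906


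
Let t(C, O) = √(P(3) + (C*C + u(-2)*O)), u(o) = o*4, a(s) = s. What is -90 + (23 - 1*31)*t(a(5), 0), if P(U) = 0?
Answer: -130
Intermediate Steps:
u(o) = 4*o
t(C, O) = √(C² - 8*O) (t(C, O) = √(0 + (C*C + (4*(-2))*O)) = √(0 + (C² - 8*O)) = √(C² - 8*O))
-90 + (23 - 1*31)*t(a(5), 0) = -90 + (23 - 1*31)*√(5² - 8*0) = -90 + (23 - 31)*√(25 + 0) = -90 - 8*√25 = -90 - 8*5 = -90 - 40 = -130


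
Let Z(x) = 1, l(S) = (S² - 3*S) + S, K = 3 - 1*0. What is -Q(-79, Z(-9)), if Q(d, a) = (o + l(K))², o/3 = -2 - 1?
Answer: -36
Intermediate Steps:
K = 3 (K = 3 + 0 = 3)
o = -9 (o = 3*(-2 - 1) = 3*(-3) = -9)
l(S) = S² - 2*S
Q(d, a) = 36 (Q(d, a) = (-9 + 3*(-2 + 3))² = (-9 + 3*1)² = (-9 + 3)² = (-6)² = 36)
-Q(-79, Z(-9)) = -1*36 = -36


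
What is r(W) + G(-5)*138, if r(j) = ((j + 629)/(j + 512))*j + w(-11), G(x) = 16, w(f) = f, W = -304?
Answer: 1722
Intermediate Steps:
r(j) = -11 + j*(629 + j)/(512 + j) (r(j) = ((j + 629)/(j + 512))*j - 11 = ((629 + j)/(512 + j))*j - 11 = j*(629 + j)/(512 + j) - 11 = -11 + j*(629 + j)/(512 + j))
r(W) + G(-5)*138 = (-5632 + (-304)**2 + 618*(-304))/(512 - 304) + 16*138 = (-5632 + 92416 - 187872)/208 + 2208 = (1/208)*(-101088) + 2208 = -486 + 2208 = 1722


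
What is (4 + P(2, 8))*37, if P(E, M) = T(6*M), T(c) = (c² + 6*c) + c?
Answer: 97828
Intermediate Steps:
T(c) = c² + 7*c
P(E, M) = 6*M*(7 + 6*M) (P(E, M) = (6*M)*(7 + 6*M) = 6*M*(7 + 6*M))
(4 + P(2, 8))*37 = (4 + 6*8*(7 + 6*8))*37 = (4 + 6*8*(7 + 48))*37 = (4 + 6*8*55)*37 = (4 + 2640)*37 = 2644*37 = 97828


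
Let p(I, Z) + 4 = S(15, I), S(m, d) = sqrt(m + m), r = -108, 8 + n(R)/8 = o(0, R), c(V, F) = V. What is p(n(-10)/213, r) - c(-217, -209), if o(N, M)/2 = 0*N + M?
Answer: 213 + sqrt(30) ≈ 218.48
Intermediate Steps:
o(N, M) = 2*M (o(N, M) = 2*(0*N + M) = 2*(0 + M) = 2*M)
n(R) = -64 + 16*R (n(R) = -64 + 8*(2*R) = -64 + 16*R)
S(m, d) = sqrt(2)*sqrt(m) (S(m, d) = sqrt(2*m) = sqrt(2)*sqrt(m))
p(I, Z) = -4 + sqrt(30) (p(I, Z) = -4 + sqrt(2)*sqrt(15) = -4 + sqrt(30))
p(n(-10)/213, r) - c(-217, -209) = (-4 + sqrt(30)) - 1*(-217) = (-4 + sqrt(30)) + 217 = 213 + sqrt(30)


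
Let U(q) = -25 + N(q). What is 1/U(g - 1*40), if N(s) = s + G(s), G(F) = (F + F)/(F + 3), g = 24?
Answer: -13/501 ≈ -0.025948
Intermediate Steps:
G(F) = 2*F/(3 + F) (G(F) = (2*F)/(3 + F) = 2*F/(3 + F))
N(s) = s + 2*s/(3 + s)
U(q) = -25 + q*(5 + q)/(3 + q)
1/U(g - 1*40) = 1/((-75 + (24 - 1*40)² - 20*(24 - 1*40))/(3 + (24 - 1*40))) = 1/((-75 + (24 - 40)² - 20*(24 - 40))/(3 + (24 - 40))) = 1/((-75 + (-16)² - 20*(-16))/(3 - 16)) = 1/((-75 + 256 + 320)/(-13)) = 1/(-1/13*501) = 1/(-501/13) = -13/501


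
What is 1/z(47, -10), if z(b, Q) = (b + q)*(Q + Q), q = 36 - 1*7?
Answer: -1/1520 ≈ -0.00065789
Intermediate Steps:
q = 29 (q = 36 - 7 = 29)
z(b, Q) = 2*Q*(29 + b) (z(b, Q) = (b + 29)*(Q + Q) = (29 + b)*(2*Q) = 2*Q*(29 + b))
1/z(47, -10) = 1/(2*(-10)*(29 + 47)) = 1/(2*(-10)*76) = 1/(-1520) = -1/1520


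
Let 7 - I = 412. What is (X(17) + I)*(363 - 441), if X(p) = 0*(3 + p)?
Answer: 31590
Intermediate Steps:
X(p) = 0
I = -405 (I = 7 - 1*412 = 7 - 412 = -405)
(X(17) + I)*(363 - 441) = (0 - 405)*(363 - 441) = -405*(-78) = 31590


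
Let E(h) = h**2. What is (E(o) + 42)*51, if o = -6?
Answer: 3978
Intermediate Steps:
(E(o) + 42)*51 = ((-6)**2 + 42)*51 = (36 + 42)*51 = 78*51 = 3978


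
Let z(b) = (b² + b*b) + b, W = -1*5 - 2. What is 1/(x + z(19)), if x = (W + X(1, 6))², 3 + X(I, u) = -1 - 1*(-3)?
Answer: 1/805 ≈ 0.0012422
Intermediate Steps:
W = -7 (W = -5 - 2 = -7)
X(I, u) = -1 (X(I, u) = -3 + (-1 - 1*(-3)) = -3 + (-1 + 3) = -3 + 2 = -1)
x = 64 (x = (-7 - 1)² = (-8)² = 64)
z(b) = b + 2*b² (z(b) = (b² + b²) + b = 2*b² + b = b + 2*b²)
1/(x + z(19)) = 1/(64 + 19*(1 + 2*19)) = 1/(64 + 19*(1 + 38)) = 1/(64 + 19*39) = 1/(64 + 741) = 1/805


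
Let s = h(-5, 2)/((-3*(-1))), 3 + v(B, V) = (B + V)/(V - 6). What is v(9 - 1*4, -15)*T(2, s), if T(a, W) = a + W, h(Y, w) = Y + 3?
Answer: -212/63 ≈ -3.3651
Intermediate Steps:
h(Y, w) = 3 + Y
v(B, V) = -3 + (B + V)/(-6 + V) (v(B, V) = -3 + (B + V)/(V - 6) = -3 + (B + V)/(-6 + V))
s = -⅔ (s = (3 - 5)/((-3*(-1))) = -2/3 = -2*⅓ = -⅔ ≈ -0.66667)
T(a, W) = W + a
v(9 - 1*4, -15)*T(2, s) = ((18 + (9 - 1*4) - 2*(-15))/(-6 - 15))*(-⅔ + 2) = ((18 + (9 - 4) + 30)/(-21))*(4/3) = -(18 + 5 + 30)/21*(4/3) = -1/21*53*(4/3) = -53/21*4/3 = -212/63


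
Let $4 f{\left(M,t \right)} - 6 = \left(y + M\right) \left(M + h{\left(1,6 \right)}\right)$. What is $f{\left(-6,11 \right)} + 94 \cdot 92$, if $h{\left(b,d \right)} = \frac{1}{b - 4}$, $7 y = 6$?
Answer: $\frac{121207}{14} \approx 8657.6$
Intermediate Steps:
$y = \frac{6}{7}$ ($y = \frac{1}{7} \cdot 6 = \frac{6}{7} \approx 0.85714$)
$h{\left(b,d \right)} = \frac{1}{-4 + b}$
$f{\left(M,t \right)} = \frac{3}{2} + \frac{\left(- \frac{1}{3} + M\right) \left(\frac{6}{7} + M\right)}{4}$ ($f{\left(M,t \right)} = \frac{3}{2} + \frac{\left(\frac{6}{7} + M\right) \left(M + \frac{1}{-4 + 1}\right)}{4} = \frac{3}{2} + \frac{\left(\frac{6}{7} + M\right) \left(M + \frac{1}{-3}\right)}{4} = \frac{3}{2} + \frac{\left(\frac{6}{7} + M\right) \left(M - \frac{1}{3}\right)}{4} = \frac{3}{2} + \frac{\left(\frac{6}{7} + M\right) \left(- \frac{1}{3} + M\right)}{4} = \frac{3}{2} + \frac{\left(- \frac{1}{3} + M\right) \left(\frac{6}{7} + M\right)}{4}$)
$f{\left(-6,11 \right)} + 94 \cdot 92 = \left(\frac{10}{7} + \frac{\left(-6\right)^{2}}{4} + \frac{11}{84} \left(-6\right)\right) + 94 \cdot 92 = \left(\frac{10}{7} + \frac{1}{4} \cdot 36 - \frac{11}{14}\right) + 8648 = \left(\frac{10}{7} + 9 - \frac{11}{14}\right) + 8648 = \frac{135}{14} + 8648 = \frac{121207}{14}$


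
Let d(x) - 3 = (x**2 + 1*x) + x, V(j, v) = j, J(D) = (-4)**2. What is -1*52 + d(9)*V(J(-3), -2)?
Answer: 1580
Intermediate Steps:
J(D) = 16
d(x) = 3 + x**2 + 2*x (d(x) = 3 + ((x**2 + 1*x) + x) = 3 + ((x**2 + x) + x) = 3 + ((x + x**2) + x) = 3 + (x**2 + 2*x) = 3 + x**2 + 2*x)
-1*52 + d(9)*V(J(-3), -2) = -1*52 + (3 + 9**2 + 2*9)*16 = -52 + (3 + 81 + 18)*16 = -52 + 102*16 = -52 + 1632 = 1580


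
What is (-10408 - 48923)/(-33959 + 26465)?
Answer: 19777/2498 ≈ 7.9171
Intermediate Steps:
(-10408 - 48923)/(-33959 + 26465) = -59331/(-7494) = -59331*(-1/7494) = 19777/2498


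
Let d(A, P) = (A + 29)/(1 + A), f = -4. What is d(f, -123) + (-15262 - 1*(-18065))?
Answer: 8384/3 ≈ 2794.7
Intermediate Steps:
d(A, P) = (29 + A)/(1 + A)
d(f, -123) + (-15262 - 1*(-18065)) = (29 - 4)/(1 - 4) + (-15262 - 1*(-18065)) = 25/(-3) + (-15262 + 18065) = -⅓*25 + 2803 = -25/3 + 2803 = 8384/3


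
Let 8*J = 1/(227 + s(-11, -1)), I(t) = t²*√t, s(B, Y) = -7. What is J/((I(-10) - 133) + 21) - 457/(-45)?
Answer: 1131517313/111418560 - 5*I*√10/9903872 ≈ 10.156 - 1.5965e-6*I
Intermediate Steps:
I(t) = t^(5/2)
J = 1/1760 (J = 1/(8*(227 - 7)) = (⅛)/220 = (⅛)*(1/220) = 1/1760 ≈ 0.00056818)
J/((I(-10) - 133) + 21) - 457/(-45) = 1/(1760*(((-10)^(5/2) - 133) + 21)) - 457/(-45) = 1/(1760*((100*I*√10 - 133) + 21)) - 457*(-1/45) = 1/(1760*((-133 + 100*I*√10) + 21)) + 457/45 = 1/(1760*(-112 + 100*I*√10)) + 457/45 = 457/45 + 1/(1760*(-112 + 100*I*√10))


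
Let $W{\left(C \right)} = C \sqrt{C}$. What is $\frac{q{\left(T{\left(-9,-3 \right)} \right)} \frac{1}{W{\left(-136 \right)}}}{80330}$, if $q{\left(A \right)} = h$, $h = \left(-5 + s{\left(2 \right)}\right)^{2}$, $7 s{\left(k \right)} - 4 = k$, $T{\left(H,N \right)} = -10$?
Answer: $\frac{29 i \sqrt{34}}{1255231040} \approx 1.3471 \cdot 10^{-7} i$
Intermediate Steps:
$s{\left(k \right)} = \frac{4}{7} + \frac{k}{7}$
$h = \frac{841}{49}$ ($h = \left(-5 + \left(\frac{4}{7} + \frac{1}{7} \cdot 2\right)\right)^{2} = \left(-5 + \left(\frac{4}{7} + \frac{2}{7}\right)\right)^{2} = \left(-5 + \frac{6}{7}\right)^{2} = \left(- \frac{29}{7}\right)^{2} = \frac{841}{49} \approx 17.163$)
$W{\left(C \right)} = C^{\frac{3}{2}}$
$q{\left(A \right)} = \frac{841}{49}$
$\frac{q{\left(T{\left(-9,-3 \right)} \right)} \frac{1}{W{\left(-136 \right)}}}{80330} = \frac{\frac{841}{49} \frac{1}{\left(-136\right)^{\frac{3}{2}}}}{80330} = \frac{841}{49 \left(- 272 i \sqrt{34}\right)} \frac{1}{80330} = \frac{841 \frac{i \sqrt{34}}{9248}}{49} \cdot \frac{1}{80330} = \frac{841 i \sqrt{34}}{453152} \cdot \frac{1}{80330} = \frac{29 i \sqrt{34}}{1255231040}$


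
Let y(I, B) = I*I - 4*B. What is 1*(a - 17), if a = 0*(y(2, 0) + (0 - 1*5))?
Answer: -17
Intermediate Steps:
y(I, B) = I² - 4*B
a = 0 (a = 0*((2² - 4*0) + (0 - 1*5)) = 0*((4 + 0) + (0 - 5)) = 0*(4 - 5) = 0*(-1) = 0)
1*(a - 17) = 1*(0 - 17) = 1*(-17) = -17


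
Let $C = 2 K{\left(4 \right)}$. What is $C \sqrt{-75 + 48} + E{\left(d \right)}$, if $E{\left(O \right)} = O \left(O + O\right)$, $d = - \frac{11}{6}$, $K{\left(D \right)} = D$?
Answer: $\frac{121}{18} + 24 i \sqrt{3} \approx 6.7222 + 41.569 i$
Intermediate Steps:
$d = - \frac{11}{6}$ ($d = \left(-11\right) \frac{1}{6} = - \frac{11}{6} \approx -1.8333$)
$E{\left(O \right)} = 2 O^{2}$ ($E{\left(O \right)} = O 2 O = 2 O^{2}$)
$C = 8$ ($C = 2 \cdot 4 = 8$)
$C \sqrt{-75 + 48} + E{\left(d \right)} = 8 \sqrt{-75 + 48} + 2 \left(- \frac{11}{6}\right)^{2} = 8 \sqrt{-27} + 2 \cdot \frac{121}{36} = 8 \cdot 3 i \sqrt{3} + \frac{121}{18} = 24 i \sqrt{3} + \frac{121}{18} = \frac{121}{18} + 24 i \sqrt{3}$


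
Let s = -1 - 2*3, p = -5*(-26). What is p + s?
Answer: 123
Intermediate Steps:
p = 130
s = -7 (s = -1 - 6 = -7)
p + s = 130 - 7 = 123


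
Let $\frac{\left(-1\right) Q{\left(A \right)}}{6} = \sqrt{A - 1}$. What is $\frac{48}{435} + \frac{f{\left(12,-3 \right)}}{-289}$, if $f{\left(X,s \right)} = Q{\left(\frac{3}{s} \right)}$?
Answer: $\frac{16}{145} + \frac{6 i \sqrt{2}}{289} \approx 0.11034 + 0.029361 i$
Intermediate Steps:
$Q{\left(A \right)} = - 6 \sqrt{-1 + A}$ ($Q{\left(A \right)} = - 6 \sqrt{A - 1} = - 6 \sqrt{-1 + A}$)
$f{\left(X,s \right)} = - 6 \sqrt{-1 + \frac{3}{s}}$
$\frac{48}{435} + \frac{f{\left(12,-3 \right)}}{-289} = \frac{48}{435} + \frac{\left(-6\right) \sqrt{- \frac{-3 - 3}{-3}}}{-289} = 48 \cdot \frac{1}{435} + - 6 \sqrt{\left(-1\right) \left(- \frac{1}{3}\right) \left(-6\right)} \left(- \frac{1}{289}\right) = \frac{16}{145} + - 6 \sqrt{-2} \left(- \frac{1}{289}\right) = \frac{16}{145} + - 6 i \sqrt{2} \left(- \frac{1}{289}\right) = \frac{16}{145} + \frac{6 i \sqrt{2}}{289}$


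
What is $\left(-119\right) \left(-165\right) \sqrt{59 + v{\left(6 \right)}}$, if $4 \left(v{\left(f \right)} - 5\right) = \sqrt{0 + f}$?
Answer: $\frac{19635 \sqrt{256 + \sqrt{6}}}{2} \approx 1.5783 \cdot 10^{5}$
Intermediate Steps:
$v{\left(f \right)} = 5 + \frac{\sqrt{f}}{4}$ ($v{\left(f \right)} = 5 + \frac{\sqrt{0 + f}}{4} = 5 + \frac{\sqrt{f}}{4}$)
$\left(-119\right) \left(-165\right) \sqrt{59 + v{\left(6 \right)}} = \left(-119\right) \left(-165\right) \sqrt{59 + \left(5 + \frac{\sqrt{6}}{4}\right)} = 19635 \sqrt{64 + \frac{\sqrt{6}}{4}}$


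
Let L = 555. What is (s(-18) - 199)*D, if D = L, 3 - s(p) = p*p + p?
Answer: -278610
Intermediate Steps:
s(p) = 3 - p - p² (s(p) = 3 - (p*p + p) = 3 - (p² + p) = 3 - (p + p²) = 3 + (-p - p²) = 3 - p - p²)
D = 555
(s(-18) - 199)*D = ((3 - 1*(-18) - 1*(-18)²) - 199)*555 = ((3 + 18 - 1*324) - 199)*555 = ((3 + 18 - 324) - 199)*555 = (-303 - 199)*555 = -502*555 = -278610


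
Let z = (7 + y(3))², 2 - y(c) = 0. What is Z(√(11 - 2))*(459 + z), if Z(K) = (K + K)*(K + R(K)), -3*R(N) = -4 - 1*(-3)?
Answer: 10800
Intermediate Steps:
y(c) = 2 (y(c) = 2 - 1*0 = 2 + 0 = 2)
R(N) = ⅓ (R(N) = -(-4 - 1*(-3))/3 = -(-4 + 3)/3 = -⅓*(-1) = ⅓)
z = 81 (z = (7 + 2)² = 9² = 81)
Z(K) = 2*K*(⅓ + K) (Z(K) = (K + K)*(K + ⅓) = (2*K)*(⅓ + K) = 2*K*(⅓ + K))
Z(√(11 - 2))*(459 + z) = (2*√(11 - 2)*(1 + 3*√(11 - 2))/3)*(459 + 81) = (2*√9*(1 + 3*√9)/3)*540 = ((⅔)*3*(1 + 3*3))*540 = ((⅔)*3*(1 + 9))*540 = ((⅔)*3*10)*540 = 20*540 = 10800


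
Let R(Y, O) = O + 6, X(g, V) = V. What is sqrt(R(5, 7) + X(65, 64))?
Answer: sqrt(77) ≈ 8.7750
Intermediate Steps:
R(Y, O) = 6 + O
sqrt(R(5, 7) + X(65, 64)) = sqrt((6 + 7) + 64) = sqrt(13 + 64) = sqrt(77)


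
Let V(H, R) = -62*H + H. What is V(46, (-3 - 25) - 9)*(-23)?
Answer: 64538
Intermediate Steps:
V(H, R) = -61*H
V(46, (-3 - 25) - 9)*(-23) = -61*46*(-23) = -2806*(-23) = 64538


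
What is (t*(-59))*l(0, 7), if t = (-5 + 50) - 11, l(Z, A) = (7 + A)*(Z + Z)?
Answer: 0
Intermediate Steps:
l(Z, A) = 2*Z*(7 + A) (l(Z, A) = (7 + A)*(2*Z) = 2*Z*(7 + A))
t = 34 (t = 45 - 11 = 34)
(t*(-59))*l(0, 7) = (34*(-59))*(2*0*(7 + 7)) = -4012*0*14 = -2006*0 = 0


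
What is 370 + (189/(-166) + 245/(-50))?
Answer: 151044/415 ≈ 363.96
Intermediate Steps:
370 + (189/(-166) + 245/(-50)) = 370 + (189*(-1/166) + 245*(-1/50)) = 370 + (-189/166 - 49/10) = 370 - 2506/415 = 151044/415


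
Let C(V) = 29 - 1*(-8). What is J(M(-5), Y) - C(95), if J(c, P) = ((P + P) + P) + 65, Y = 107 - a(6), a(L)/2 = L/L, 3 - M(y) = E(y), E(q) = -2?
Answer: 343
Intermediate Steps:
C(V) = 37 (C(V) = 29 + 8 = 37)
M(y) = 5 (M(y) = 3 - 1*(-2) = 3 + 2 = 5)
a(L) = 2 (a(L) = 2*(L/L) = 2*1 = 2)
Y = 105 (Y = 107 - 1*2 = 107 - 2 = 105)
J(c, P) = 65 + 3*P (J(c, P) = (2*P + P) + 65 = 3*P + 65 = 65 + 3*P)
J(M(-5), Y) - C(95) = (65 + 3*105) - 1*37 = (65 + 315) - 37 = 380 - 37 = 343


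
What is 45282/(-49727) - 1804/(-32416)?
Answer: -344538451/402987608 ≈ -0.85496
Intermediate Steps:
45282/(-49727) - 1804/(-32416) = 45282*(-1/49727) - 1804*(-1/32416) = -45282/49727 + 451/8104 = -344538451/402987608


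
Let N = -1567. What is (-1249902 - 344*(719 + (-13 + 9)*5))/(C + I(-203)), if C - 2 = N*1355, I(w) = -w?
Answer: 745179/1061540 ≈ 0.70198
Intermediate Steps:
C = -2123283 (C = 2 - 1567*1355 = 2 - 2123285 = -2123283)
(-1249902 - 344*(719 + (-13 + 9)*5))/(C + I(-203)) = (-1249902 - 344*(719 + (-13 + 9)*5))/(-2123283 - 1*(-203)) = (-1249902 - 344*(719 - 4*5))/(-2123283 + 203) = (-1249902 - 344*(719 - 20))/(-2123080) = (-1249902 - 344*699)*(-1/2123080) = (-1249902 - 240456)*(-1/2123080) = -1490358*(-1/2123080) = 745179/1061540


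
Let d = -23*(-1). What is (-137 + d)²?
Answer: 12996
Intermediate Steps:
d = 23
(-137 + d)² = (-137 + 23)² = (-114)² = 12996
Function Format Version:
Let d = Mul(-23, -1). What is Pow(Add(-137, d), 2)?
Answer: 12996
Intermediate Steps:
d = 23
Pow(Add(-137, d), 2) = Pow(Add(-137, 23), 2) = Pow(-114, 2) = 12996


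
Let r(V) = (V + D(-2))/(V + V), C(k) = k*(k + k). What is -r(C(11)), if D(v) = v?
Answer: -60/121 ≈ -0.49587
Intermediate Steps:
C(k) = 2*k² (C(k) = k*(2*k) = 2*k²)
r(V) = (-2 + V)/(2*V) (r(V) = (V - 2)/(V + V) = (-2 + V)/((2*V)) = (-2 + V)*(1/(2*V)) = (-2 + V)/(2*V))
-r(C(11)) = -(-2 + 2*11²)/(2*(2*11²)) = -(-2 + 2*121)/(2*(2*121)) = -(-2 + 242)/(2*242) = -240/(2*242) = -1*60/121 = -60/121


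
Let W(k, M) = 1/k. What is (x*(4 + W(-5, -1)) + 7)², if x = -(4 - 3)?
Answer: 256/25 ≈ 10.240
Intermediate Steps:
x = -1 (x = -1*1 = -1)
(x*(4 + W(-5, -1)) + 7)² = (-(4 + 1/(-5)) + 7)² = (-(4 - ⅕) + 7)² = (-1*19/5 + 7)² = (-19/5 + 7)² = (16/5)² = 256/25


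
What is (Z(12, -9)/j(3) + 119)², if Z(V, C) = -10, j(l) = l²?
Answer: 1125721/81 ≈ 13898.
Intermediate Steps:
(Z(12, -9)/j(3) + 119)² = (-10/(3²) + 119)² = (-10/9 + 119)² = (1061/9)² = 1125721/81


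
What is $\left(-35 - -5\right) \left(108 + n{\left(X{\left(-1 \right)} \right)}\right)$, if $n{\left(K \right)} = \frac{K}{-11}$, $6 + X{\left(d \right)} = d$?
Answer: $- \frac{35850}{11} \approx -3259.1$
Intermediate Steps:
$X{\left(d \right)} = -6 + d$
$n{\left(K \right)} = - \frac{K}{11}$ ($n{\left(K \right)} = K \left(- \frac{1}{11}\right) = - \frac{K}{11}$)
$\left(-35 - -5\right) \left(108 + n{\left(X{\left(-1 \right)} \right)}\right) = \left(-35 - -5\right) \left(108 - \frac{-6 - 1}{11}\right) = \left(-35 + 5\right) \left(108 - - \frac{7}{11}\right) = - 30 \left(108 + \frac{7}{11}\right) = \left(-30\right) \frac{1195}{11} = - \frac{35850}{11}$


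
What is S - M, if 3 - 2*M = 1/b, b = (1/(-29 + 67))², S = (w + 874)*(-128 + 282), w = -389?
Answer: 150821/2 ≈ 75411.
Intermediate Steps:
S = 74690 (S = (-389 + 874)*(-128 + 282) = 485*154 = 74690)
b = 1/1444 (b = (1/38)² = 1/1444 ≈ 0.00069252)
M = -1441/2 (M = 3/2 - 1/(2*1/1444) = 3/2 - ½*1444 = 3/2 - 722 = -1441/2 ≈ -720.50)
S - M = 74690 - 1*(-1441/2) = 74690 + 1441/2 = 150821/2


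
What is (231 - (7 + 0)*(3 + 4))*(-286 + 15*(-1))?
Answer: -54782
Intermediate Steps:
(231 - (7 + 0)*(3 + 4))*(-286 + 15*(-1)) = (231 - 7*7)*(-286 - 15) = (231 - 1*49)*(-301) = (231 - 49)*(-301) = 182*(-301) = -54782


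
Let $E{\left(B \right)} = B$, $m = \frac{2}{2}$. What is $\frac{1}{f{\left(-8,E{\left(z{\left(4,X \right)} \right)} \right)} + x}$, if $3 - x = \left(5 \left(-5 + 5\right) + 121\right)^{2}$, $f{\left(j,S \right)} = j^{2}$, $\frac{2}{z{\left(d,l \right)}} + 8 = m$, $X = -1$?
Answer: $- \frac{1}{14574} \approx -6.8615 \cdot 10^{-5}$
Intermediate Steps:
$m = 1$ ($m = 2 \cdot \frac{1}{2} = 1$)
$z{\left(d,l \right)} = - \frac{2}{7}$ ($z{\left(d,l \right)} = \frac{2}{-8 + 1} = \frac{2}{-7} = 2 \left(- \frac{1}{7}\right) = - \frac{2}{7}$)
$x = -14638$ ($x = 3 - \left(5 \left(-5 + 5\right) + 121\right)^{2} = 3 - \left(5 \cdot 0 + 121\right)^{2} = 3 - \left(0 + 121\right)^{2} = 3 - 121^{2} = 3 - 14641 = -14638$)
$\frac{1}{f{\left(-8,E{\left(z{\left(4,X \right)} \right)} \right)} + x} = \frac{1}{\left(-8\right)^{2} - 14638} = \frac{1}{64 - 14638} = \frac{1}{-14574} = - \frac{1}{14574}$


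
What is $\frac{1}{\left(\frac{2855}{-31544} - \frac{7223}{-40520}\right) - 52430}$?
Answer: $- \frac{79885180}{4188372977543} \approx -1.9073 \cdot 10^{-5}$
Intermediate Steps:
$\frac{1}{\left(\frac{2855}{-31544} - \frac{7223}{-40520}\right) - 52430} = \frac{1}{\left(2855 \left(- \frac{1}{31544}\right) - - \frac{7223}{40520}\right) - 52430} = \frac{1}{\left(- \frac{2855}{31544} + \frac{7223}{40520}\right) - 52430} = \frac{1}{\frac{7009857}{79885180} - 52430} = \frac{1}{- \frac{4188372977543}{79885180}} = - \frac{79885180}{4188372977543}$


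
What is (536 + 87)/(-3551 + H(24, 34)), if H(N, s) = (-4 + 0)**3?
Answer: -623/3615 ≈ -0.17234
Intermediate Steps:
H(N, s) = -64 (H(N, s) = (-4)**3 = -64)
(536 + 87)/(-3551 + H(24, 34)) = (536 + 87)/(-3551 - 64) = 623/(-3615) = 623*(-1/3615) = -623/3615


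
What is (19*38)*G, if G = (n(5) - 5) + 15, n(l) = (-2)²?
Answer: 10108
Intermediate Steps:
n(l) = 4
G = 14 (G = (4 - 5) + 15 = -1 + 15 = 14)
(19*38)*G = (19*38)*14 = 722*14 = 10108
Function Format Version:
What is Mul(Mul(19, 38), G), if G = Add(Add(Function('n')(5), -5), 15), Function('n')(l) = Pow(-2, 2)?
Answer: 10108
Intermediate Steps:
Function('n')(l) = 4
G = 14 (G = Add(Add(4, -5), 15) = Add(-1, 15) = 14)
Mul(Mul(19, 38), G) = Mul(Mul(19, 38), 14) = Mul(722, 14) = 10108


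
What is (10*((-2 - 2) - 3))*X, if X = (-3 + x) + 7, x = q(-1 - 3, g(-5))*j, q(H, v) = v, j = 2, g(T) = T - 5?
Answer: 1120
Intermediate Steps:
g(T) = -5 + T
x = -20 (x = (-5 - 5)*2 = -10*2 = -20)
X = -16 (X = (-3 - 20) + 7 = -23 + 7 = -16)
(10*((-2 - 2) - 3))*X = (10*((-2 - 2) - 3))*(-16) = (10*(-4 - 3))*(-16) = (10*(-7))*(-16) = -70*(-16) = 1120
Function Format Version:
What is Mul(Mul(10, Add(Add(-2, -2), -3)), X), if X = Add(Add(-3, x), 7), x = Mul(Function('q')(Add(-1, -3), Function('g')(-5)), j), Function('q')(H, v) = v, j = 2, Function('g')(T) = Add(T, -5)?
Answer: 1120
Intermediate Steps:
Function('g')(T) = Add(-5, T)
x = -20 (x = Mul(Add(-5, -5), 2) = Mul(-10, 2) = -20)
X = -16 (X = Add(Add(-3, -20), 7) = Add(-23, 7) = -16)
Mul(Mul(10, Add(Add(-2, -2), -3)), X) = Mul(Mul(10, Add(Add(-2, -2), -3)), -16) = Mul(Mul(10, Add(-4, -3)), -16) = Mul(Mul(10, -7), -16) = Mul(-70, -16) = 1120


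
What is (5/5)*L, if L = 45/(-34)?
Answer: -45/34 ≈ -1.3235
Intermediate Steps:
L = -45/34 (L = 45*(-1/34) = -45/34 ≈ -1.3235)
(5/5)*L = (5/5)*(-45/34) = (5*(⅕))*(-45/34) = 1*(-45/34) = -45/34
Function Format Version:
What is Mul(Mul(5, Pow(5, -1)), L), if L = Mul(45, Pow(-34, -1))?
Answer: Rational(-45, 34) ≈ -1.3235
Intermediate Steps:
L = Rational(-45, 34) (L = Mul(45, Rational(-1, 34)) = Rational(-45, 34) ≈ -1.3235)
Mul(Mul(5, Pow(5, -1)), L) = Mul(Mul(5, Pow(5, -1)), Rational(-45, 34)) = Mul(Mul(5, Rational(1, 5)), Rational(-45, 34)) = Mul(1, Rational(-45, 34)) = Rational(-45, 34)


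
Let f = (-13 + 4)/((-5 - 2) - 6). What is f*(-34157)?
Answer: -307413/13 ≈ -23647.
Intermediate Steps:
f = 9/13 (f = -9/(-7 - 6) = -9/(-13) = -9*(-1/13) = 9/13 ≈ 0.69231)
f*(-34157) = (9/13)*(-34157) = -307413/13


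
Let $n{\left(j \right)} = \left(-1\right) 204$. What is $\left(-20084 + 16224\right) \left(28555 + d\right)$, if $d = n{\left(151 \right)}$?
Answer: $-109434860$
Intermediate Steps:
$n{\left(j \right)} = -204$
$d = -204$
$\left(-20084 + 16224\right) \left(28555 + d\right) = \left(-20084 + 16224\right) \left(28555 - 204\right) = \left(-3860\right) 28351 = -109434860$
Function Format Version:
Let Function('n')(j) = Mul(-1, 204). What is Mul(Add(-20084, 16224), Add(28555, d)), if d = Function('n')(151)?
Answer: -109434860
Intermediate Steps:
Function('n')(j) = -204
d = -204
Mul(Add(-20084, 16224), Add(28555, d)) = Mul(Add(-20084, 16224), Add(28555, -204)) = Mul(-3860, 28351) = -109434860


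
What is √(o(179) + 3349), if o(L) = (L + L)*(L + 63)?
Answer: √89985 ≈ 299.98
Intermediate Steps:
o(L) = 2*L*(63 + L) (o(L) = (2*L)*(63 + L) = 2*L*(63 + L))
√(o(179) + 3349) = √(2*179*(63 + 179) + 3349) = √(2*179*242 + 3349) = √(86636 + 3349) = √89985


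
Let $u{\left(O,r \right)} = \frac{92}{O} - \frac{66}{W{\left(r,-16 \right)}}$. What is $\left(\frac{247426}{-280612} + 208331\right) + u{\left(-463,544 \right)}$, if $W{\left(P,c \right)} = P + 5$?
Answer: $\frac{2476621961685985}{11887987074} \approx 2.0833 \cdot 10^{5}$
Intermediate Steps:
$W{\left(P,c \right)} = 5 + P$
$u{\left(O,r \right)} = - \frac{66}{5 + r} + \frac{92}{O}$ ($u{\left(O,r \right)} = \frac{92}{O} - \frac{66}{5 + r} = - \frac{66}{5 + r} + \frac{92}{O}$)
$\left(\frac{247426}{-280612} + 208331\right) + u{\left(-463,544 \right)} = \left(\frac{247426}{-280612} + 208331\right) - \left(\frac{92}{463} + \frac{66}{5 + 544}\right) = \left(247426 \left(- \frac{1}{280612}\right) + 208331\right) - \left(\frac{92}{463} + \frac{66}{549}\right) = \left(- \frac{123713}{140306} + 208331\right) - \frac{27022}{84729} = \frac{29229965573}{140306} - \frac{27022}{84729} = \frac{2476621961685985}{11887987074}$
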